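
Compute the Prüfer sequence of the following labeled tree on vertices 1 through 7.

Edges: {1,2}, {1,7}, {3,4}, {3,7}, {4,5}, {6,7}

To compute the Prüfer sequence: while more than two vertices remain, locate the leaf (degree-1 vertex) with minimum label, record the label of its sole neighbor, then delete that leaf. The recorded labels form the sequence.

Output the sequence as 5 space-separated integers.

Step 1: leaves = {2,5,6}. Remove smallest leaf 2, emit neighbor 1.
Step 2: leaves = {1,5,6}. Remove smallest leaf 1, emit neighbor 7.
Step 3: leaves = {5,6}. Remove smallest leaf 5, emit neighbor 4.
Step 4: leaves = {4,6}. Remove smallest leaf 4, emit neighbor 3.
Step 5: leaves = {3,6}. Remove smallest leaf 3, emit neighbor 7.
Done: 2 vertices remain (6, 7). Sequence = [1 7 4 3 7]

Answer: 1 7 4 3 7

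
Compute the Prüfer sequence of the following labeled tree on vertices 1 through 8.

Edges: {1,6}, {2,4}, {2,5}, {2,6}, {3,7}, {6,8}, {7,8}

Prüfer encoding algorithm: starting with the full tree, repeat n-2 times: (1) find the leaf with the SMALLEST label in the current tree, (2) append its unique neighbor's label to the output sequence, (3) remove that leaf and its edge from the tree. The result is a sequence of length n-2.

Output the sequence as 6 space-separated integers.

Answer: 6 7 2 2 6 8

Derivation:
Step 1: leaves = {1,3,4,5}. Remove smallest leaf 1, emit neighbor 6.
Step 2: leaves = {3,4,5}. Remove smallest leaf 3, emit neighbor 7.
Step 3: leaves = {4,5,7}. Remove smallest leaf 4, emit neighbor 2.
Step 4: leaves = {5,7}. Remove smallest leaf 5, emit neighbor 2.
Step 5: leaves = {2,7}. Remove smallest leaf 2, emit neighbor 6.
Step 6: leaves = {6,7}. Remove smallest leaf 6, emit neighbor 8.
Done: 2 vertices remain (7, 8). Sequence = [6 7 2 2 6 8]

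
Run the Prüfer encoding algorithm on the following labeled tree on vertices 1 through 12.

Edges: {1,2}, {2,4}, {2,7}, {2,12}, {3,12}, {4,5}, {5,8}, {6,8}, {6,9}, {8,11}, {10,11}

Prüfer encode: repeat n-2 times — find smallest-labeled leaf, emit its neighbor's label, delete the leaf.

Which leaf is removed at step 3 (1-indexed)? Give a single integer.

Step 1: current leaves = {1,3,7,9,10}. Remove leaf 1 (neighbor: 2).
Step 2: current leaves = {3,7,9,10}. Remove leaf 3 (neighbor: 12).
Step 3: current leaves = {7,9,10,12}. Remove leaf 7 (neighbor: 2).

Answer: 7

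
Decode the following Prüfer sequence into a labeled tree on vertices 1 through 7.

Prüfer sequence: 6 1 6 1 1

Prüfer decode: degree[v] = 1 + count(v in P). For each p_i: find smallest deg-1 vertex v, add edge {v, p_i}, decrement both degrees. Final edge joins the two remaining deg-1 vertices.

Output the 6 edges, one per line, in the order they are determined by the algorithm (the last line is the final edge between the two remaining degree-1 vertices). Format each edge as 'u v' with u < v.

Answer: 2 6
1 3
4 6
1 5
1 6
1 7

Derivation:
Initial degrees: {1:4, 2:1, 3:1, 4:1, 5:1, 6:3, 7:1}
Step 1: smallest deg-1 vertex = 2, p_1 = 6. Add edge {2,6}. Now deg[2]=0, deg[6]=2.
Step 2: smallest deg-1 vertex = 3, p_2 = 1. Add edge {1,3}. Now deg[3]=0, deg[1]=3.
Step 3: smallest deg-1 vertex = 4, p_3 = 6. Add edge {4,6}. Now deg[4]=0, deg[6]=1.
Step 4: smallest deg-1 vertex = 5, p_4 = 1. Add edge {1,5}. Now deg[5]=0, deg[1]=2.
Step 5: smallest deg-1 vertex = 6, p_5 = 1. Add edge {1,6}. Now deg[6]=0, deg[1]=1.
Final: two remaining deg-1 vertices are 1, 7. Add edge {1,7}.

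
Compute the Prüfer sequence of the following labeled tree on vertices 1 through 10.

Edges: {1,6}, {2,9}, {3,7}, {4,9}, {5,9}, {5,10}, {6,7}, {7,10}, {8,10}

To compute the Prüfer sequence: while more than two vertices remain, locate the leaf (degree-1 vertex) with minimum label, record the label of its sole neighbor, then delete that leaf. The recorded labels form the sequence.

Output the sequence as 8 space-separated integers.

Answer: 6 9 7 9 7 10 10 5

Derivation:
Step 1: leaves = {1,2,3,4,8}. Remove smallest leaf 1, emit neighbor 6.
Step 2: leaves = {2,3,4,6,8}. Remove smallest leaf 2, emit neighbor 9.
Step 3: leaves = {3,4,6,8}. Remove smallest leaf 3, emit neighbor 7.
Step 4: leaves = {4,6,8}. Remove smallest leaf 4, emit neighbor 9.
Step 5: leaves = {6,8,9}. Remove smallest leaf 6, emit neighbor 7.
Step 6: leaves = {7,8,9}. Remove smallest leaf 7, emit neighbor 10.
Step 7: leaves = {8,9}. Remove smallest leaf 8, emit neighbor 10.
Step 8: leaves = {9,10}. Remove smallest leaf 9, emit neighbor 5.
Done: 2 vertices remain (5, 10). Sequence = [6 9 7 9 7 10 10 5]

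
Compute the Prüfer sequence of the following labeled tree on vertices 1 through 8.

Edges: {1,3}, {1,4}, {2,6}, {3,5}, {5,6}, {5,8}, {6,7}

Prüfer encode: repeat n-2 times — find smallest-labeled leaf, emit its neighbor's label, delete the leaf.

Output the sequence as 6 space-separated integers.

Answer: 6 1 3 5 6 5

Derivation:
Step 1: leaves = {2,4,7,8}. Remove smallest leaf 2, emit neighbor 6.
Step 2: leaves = {4,7,8}. Remove smallest leaf 4, emit neighbor 1.
Step 3: leaves = {1,7,8}. Remove smallest leaf 1, emit neighbor 3.
Step 4: leaves = {3,7,8}. Remove smallest leaf 3, emit neighbor 5.
Step 5: leaves = {7,8}. Remove smallest leaf 7, emit neighbor 6.
Step 6: leaves = {6,8}. Remove smallest leaf 6, emit neighbor 5.
Done: 2 vertices remain (5, 8). Sequence = [6 1 3 5 6 5]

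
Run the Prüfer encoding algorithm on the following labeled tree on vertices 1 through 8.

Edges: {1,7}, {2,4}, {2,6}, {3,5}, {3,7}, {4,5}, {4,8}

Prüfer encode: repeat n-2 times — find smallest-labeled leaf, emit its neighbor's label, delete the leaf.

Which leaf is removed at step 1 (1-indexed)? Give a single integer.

Answer: 1

Derivation:
Step 1: current leaves = {1,6,8}. Remove leaf 1 (neighbor: 7).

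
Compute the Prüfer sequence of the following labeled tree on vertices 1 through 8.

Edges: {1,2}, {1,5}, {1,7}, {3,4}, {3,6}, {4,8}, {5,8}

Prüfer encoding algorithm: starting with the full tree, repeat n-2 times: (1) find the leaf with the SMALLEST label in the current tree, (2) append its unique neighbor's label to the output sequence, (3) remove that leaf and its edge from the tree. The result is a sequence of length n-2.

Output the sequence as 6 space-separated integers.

Step 1: leaves = {2,6,7}. Remove smallest leaf 2, emit neighbor 1.
Step 2: leaves = {6,7}. Remove smallest leaf 6, emit neighbor 3.
Step 3: leaves = {3,7}. Remove smallest leaf 3, emit neighbor 4.
Step 4: leaves = {4,7}. Remove smallest leaf 4, emit neighbor 8.
Step 5: leaves = {7,8}. Remove smallest leaf 7, emit neighbor 1.
Step 6: leaves = {1,8}. Remove smallest leaf 1, emit neighbor 5.
Done: 2 vertices remain (5, 8). Sequence = [1 3 4 8 1 5]

Answer: 1 3 4 8 1 5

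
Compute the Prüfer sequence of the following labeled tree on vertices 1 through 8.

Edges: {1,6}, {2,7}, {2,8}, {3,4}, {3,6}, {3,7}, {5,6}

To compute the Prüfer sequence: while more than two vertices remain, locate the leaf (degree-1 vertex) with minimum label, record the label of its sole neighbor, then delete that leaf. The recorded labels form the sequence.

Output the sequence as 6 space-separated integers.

Step 1: leaves = {1,4,5,8}. Remove smallest leaf 1, emit neighbor 6.
Step 2: leaves = {4,5,8}. Remove smallest leaf 4, emit neighbor 3.
Step 3: leaves = {5,8}. Remove smallest leaf 5, emit neighbor 6.
Step 4: leaves = {6,8}. Remove smallest leaf 6, emit neighbor 3.
Step 5: leaves = {3,8}. Remove smallest leaf 3, emit neighbor 7.
Step 6: leaves = {7,8}. Remove smallest leaf 7, emit neighbor 2.
Done: 2 vertices remain (2, 8). Sequence = [6 3 6 3 7 2]

Answer: 6 3 6 3 7 2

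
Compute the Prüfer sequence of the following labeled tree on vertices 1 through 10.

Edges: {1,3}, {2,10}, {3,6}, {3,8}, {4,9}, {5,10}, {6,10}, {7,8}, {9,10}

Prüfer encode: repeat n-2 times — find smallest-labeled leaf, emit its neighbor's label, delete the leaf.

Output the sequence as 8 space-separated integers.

Answer: 3 10 9 10 8 3 6 10

Derivation:
Step 1: leaves = {1,2,4,5,7}. Remove smallest leaf 1, emit neighbor 3.
Step 2: leaves = {2,4,5,7}. Remove smallest leaf 2, emit neighbor 10.
Step 3: leaves = {4,5,7}. Remove smallest leaf 4, emit neighbor 9.
Step 4: leaves = {5,7,9}. Remove smallest leaf 5, emit neighbor 10.
Step 5: leaves = {7,9}. Remove smallest leaf 7, emit neighbor 8.
Step 6: leaves = {8,9}. Remove smallest leaf 8, emit neighbor 3.
Step 7: leaves = {3,9}. Remove smallest leaf 3, emit neighbor 6.
Step 8: leaves = {6,9}. Remove smallest leaf 6, emit neighbor 10.
Done: 2 vertices remain (9, 10). Sequence = [3 10 9 10 8 3 6 10]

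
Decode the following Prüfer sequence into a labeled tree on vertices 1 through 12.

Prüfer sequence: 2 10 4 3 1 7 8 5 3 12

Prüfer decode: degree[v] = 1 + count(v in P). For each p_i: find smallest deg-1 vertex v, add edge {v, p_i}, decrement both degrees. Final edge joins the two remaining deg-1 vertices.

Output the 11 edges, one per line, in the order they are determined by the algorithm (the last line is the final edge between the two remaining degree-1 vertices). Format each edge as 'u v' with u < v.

Initial degrees: {1:2, 2:2, 3:3, 4:2, 5:2, 6:1, 7:2, 8:2, 9:1, 10:2, 11:1, 12:2}
Step 1: smallest deg-1 vertex = 6, p_1 = 2. Add edge {2,6}. Now deg[6]=0, deg[2]=1.
Step 2: smallest deg-1 vertex = 2, p_2 = 10. Add edge {2,10}. Now deg[2]=0, deg[10]=1.
Step 3: smallest deg-1 vertex = 9, p_3 = 4. Add edge {4,9}. Now deg[9]=0, deg[4]=1.
Step 4: smallest deg-1 vertex = 4, p_4 = 3. Add edge {3,4}. Now deg[4]=0, deg[3]=2.
Step 5: smallest deg-1 vertex = 10, p_5 = 1. Add edge {1,10}. Now deg[10]=0, deg[1]=1.
Step 6: smallest deg-1 vertex = 1, p_6 = 7. Add edge {1,7}. Now deg[1]=0, deg[7]=1.
Step 7: smallest deg-1 vertex = 7, p_7 = 8. Add edge {7,8}. Now deg[7]=0, deg[8]=1.
Step 8: smallest deg-1 vertex = 8, p_8 = 5. Add edge {5,8}. Now deg[8]=0, deg[5]=1.
Step 9: smallest deg-1 vertex = 5, p_9 = 3. Add edge {3,5}. Now deg[5]=0, deg[3]=1.
Step 10: smallest deg-1 vertex = 3, p_10 = 12. Add edge {3,12}. Now deg[3]=0, deg[12]=1.
Final: two remaining deg-1 vertices are 11, 12. Add edge {11,12}.

Answer: 2 6
2 10
4 9
3 4
1 10
1 7
7 8
5 8
3 5
3 12
11 12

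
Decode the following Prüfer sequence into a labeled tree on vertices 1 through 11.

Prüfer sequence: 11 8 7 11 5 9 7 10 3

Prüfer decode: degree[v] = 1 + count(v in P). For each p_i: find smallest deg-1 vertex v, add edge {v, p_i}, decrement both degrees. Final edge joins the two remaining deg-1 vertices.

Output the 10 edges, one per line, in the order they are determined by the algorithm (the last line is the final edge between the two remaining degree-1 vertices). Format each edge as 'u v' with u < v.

Answer: 1 11
2 8
4 7
6 11
5 8
5 9
7 9
7 10
3 10
3 11

Derivation:
Initial degrees: {1:1, 2:1, 3:2, 4:1, 5:2, 6:1, 7:3, 8:2, 9:2, 10:2, 11:3}
Step 1: smallest deg-1 vertex = 1, p_1 = 11. Add edge {1,11}. Now deg[1]=0, deg[11]=2.
Step 2: smallest deg-1 vertex = 2, p_2 = 8. Add edge {2,8}. Now deg[2]=0, deg[8]=1.
Step 3: smallest deg-1 vertex = 4, p_3 = 7. Add edge {4,7}. Now deg[4]=0, deg[7]=2.
Step 4: smallest deg-1 vertex = 6, p_4 = 11. Add edge {6,11}. Now deg[6]=0, deg[11]=1.
Step 5: smallest deg-1 vertex = 8, p_5 = 5. Add edge {5,8}. Now deg[8]=0, deg[5]=1.
Step 6: smallest deg-1 vertex = 5, p_6 = 9. Add edge {5,9}. Now deg[5]=0, deg[9]=1.
Step 7: smallest deg-1 vertex = 9, p_7 = 7. Add edge {7,9}. Now deg[9]=0, deg[7]=1.
Step 8: smallest deg-1 vertex = 7, p_8 = 10. Add edge {7,10}. Now deg[7]=0, deg[10]=1.
Step 9: smallest deg-1 vertex = 10, p_9 = 3. Add edge {3,10}. Now deg[10]=0, deg[3]=1.
Final: two remaining deg-1 vertices are 3, 11. Add edge {3,11}.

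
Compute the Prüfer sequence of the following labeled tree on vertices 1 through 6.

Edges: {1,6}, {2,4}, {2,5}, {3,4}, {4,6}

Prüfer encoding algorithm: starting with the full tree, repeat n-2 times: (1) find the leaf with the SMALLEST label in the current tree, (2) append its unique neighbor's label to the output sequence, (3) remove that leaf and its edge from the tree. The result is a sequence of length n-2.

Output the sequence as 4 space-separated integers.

Step 1: leaves = {1,3,5}. Remove smallest leaf 1, emit neighbor 6.
Step 2: leaves = {3,5,6}. Remove smallest leaf 3, emit neighbor 4.
Step 3: leaves = {5,6}. Remove smallest leaf 5, emit neighbor 2.
Step 4: leaves = {2,6}. Remove smallest leaf 2, emit neighbor 4.
Done: 2 vertices remain (4, 6). Sequence = [6 4 2 4]

Answer: 6 4 2 4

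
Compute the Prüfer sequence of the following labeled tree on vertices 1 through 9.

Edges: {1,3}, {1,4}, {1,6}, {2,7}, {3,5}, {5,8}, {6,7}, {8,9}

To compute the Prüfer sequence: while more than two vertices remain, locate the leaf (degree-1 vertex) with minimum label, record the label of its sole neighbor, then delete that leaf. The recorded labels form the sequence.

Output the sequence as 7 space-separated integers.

Answer: 7 1 6 1 3 5 8

Derivation:
Step 1: leaves = {2,4,9}. Remove smallest leaf 2, emit neighbor 7.
Step 2: leaves = {4,7,9}. Remove smallest leaf 4, emit neighbor 1.
Step 3: leaves = {7,9}. Remove smallest leaf 7, emit neighbor 6.
Step 4: leaves = {6,9}. Remove smallest leaf 6, emit neighbor 1.
Step 5: leaves = {1,9}. Remove smallest leaf 1, emit neighbor 3.
Step 6: leaves = {3,9}. Remove smallest leaf 3, emit neighbor 5.
Step 7: leaves = {5,9}. Remove smallest leaf 5, emit neighbor 8.
Done: 2 vertices remain (8, 9). Sequence = [7 1 6 1 3 5 8]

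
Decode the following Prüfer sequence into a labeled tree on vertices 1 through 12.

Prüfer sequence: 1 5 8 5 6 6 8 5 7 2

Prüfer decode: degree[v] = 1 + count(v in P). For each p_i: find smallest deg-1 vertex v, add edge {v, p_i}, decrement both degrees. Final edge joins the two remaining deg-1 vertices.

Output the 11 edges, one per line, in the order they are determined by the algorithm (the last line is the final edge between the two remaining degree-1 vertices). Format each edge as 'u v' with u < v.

Initial degrees: {1:2, 2:2, 3:1, 4:1, 5:4, 6:3, 7:2, 8:3, 9:1, 10:1, 11:1, 12:1}
Step 1: smallest deg-1 vertex = 3, p_1 = 1. Add edge {1,3}. Now deg[3]=0, deg[1]=1.
Step 2: smallest deg-1 vertex = 1, p_2 = 5. Add edge {1,5}. Now deg[1]=0, deg[5]=3.
Step 3: smallest deg-1 vertex = 4, p_3 = 8. Add edge {4,8}. Now deg[4]=0, deg[8]=2.
Step 4: smallest deg-1 vertex = 9, p_4 = 5. Add edge {5,9}. Now deg[9]=0, deg[5]=2.
Step 5: smallest deg-1 vertex = 10, p_5 = 6. Add edge {6,10}. Now deg[10]=0, deg[6]=2.
Step 6: smallest deg-1 vertex = 11, p_6 = 6. Add edge {6,11}. Now deg[11]=0, deg[6]=1.
Step 7: smallest deg-1 vertex = 6, p_7 = 8. Add edge {6,8}. Now deg[6]=0, deg[8]=1.
Step 8: smallest deg-1 vertex = 8, p_8 = 5. Add edge {5,8}. Now deg[8]=0, deg[5]=1.
Step 9: smallest deg-1 vertex = 5, p_9 = 7. Add edge {5,7}. Now deg[5]=0, deg[7]=1.
Step 10: smallest deg-1 vertex = 7, p_10 = 2. Add edge {2,7}. Now deg[7]=0, deg[2]=1.
Final: two remaining deg-1 vertices are 2, 12. Add edge {2,12}.

Answer: 1 3
1 5
4 8
5 9
6 10
6 11
6 8
5 8
5 7
2 7
2 12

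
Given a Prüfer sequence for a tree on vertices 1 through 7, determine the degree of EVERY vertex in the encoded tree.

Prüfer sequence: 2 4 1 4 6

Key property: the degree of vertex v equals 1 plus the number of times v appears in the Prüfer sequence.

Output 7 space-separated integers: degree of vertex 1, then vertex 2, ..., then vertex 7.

Answer: 2 2 1 3 1 2 1

Derivation:
p_1 = 2: count[2] becomes 1
p_2 = 4: count[4] becomes 1
p_3 = 1: count[1] becomes 1
p_4 = 4: count[4] becomes 2
p_5 = 6: count[6] becomes 1
Degrees (1 + count): deg[1]=1+1=2, deg[2]=1+1=2, deg[3]=1+0=1, deg[4]=1+2=3, deg[5]=1+0=1, deg[6]=1+1=2, deg[7]=1+0=1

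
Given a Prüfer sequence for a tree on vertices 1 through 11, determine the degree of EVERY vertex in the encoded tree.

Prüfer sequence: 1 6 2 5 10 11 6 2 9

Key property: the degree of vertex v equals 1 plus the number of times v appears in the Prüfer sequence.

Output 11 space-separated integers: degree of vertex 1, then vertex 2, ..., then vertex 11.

Answer: 2 3 1 1 2 3 1 1 2 2 2

Derivation:
p_1 = 1: count[1] becomes 1
p_2 = 6: count[6] becomes 1
p_3 = 2: count[2] becomes 1
p_4 = 5: count[5] becomes 1
p_5 = 10: count[10] becomes 1
p_6 = 11: count[11] becomes 1
p_7 = 6: count[6] becomes 2
p_8 = 2: count[2] becomes 2
p_9 = 9: count[9] becomes 1
Degrees (1 + count): deg[1]=1+1=2, deg[2]=1+2=3, deg[3]=1+0=1, deg[4]=1+0=1, deg[5]=1+1=2, deg[6]=1+2=3, deg[7]=1+0=1, deg[8]=1+0=1, deg[9]=1+1=2, deg[10]=1+1=2, deg[11]=1+1=2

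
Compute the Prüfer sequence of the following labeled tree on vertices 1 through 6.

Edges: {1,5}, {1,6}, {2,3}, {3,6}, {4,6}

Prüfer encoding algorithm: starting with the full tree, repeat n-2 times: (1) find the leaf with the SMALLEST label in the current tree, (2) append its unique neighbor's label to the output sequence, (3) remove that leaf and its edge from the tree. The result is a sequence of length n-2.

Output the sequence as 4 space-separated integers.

Step 1: leaves = {2,4,5}. Remove smallest leaf 2, emit neighbor 3.
Step 2: leaves = {3,4,5}. Remove smallest leaf 3, emit neighbor 6.
Step 3: leaves = {4,5}. Remove smallest leaf 4, emit neighbor 6.
Step 4: leaves = {5,6}. Remove smallest leaf 5, emit neighbor 1.
Done: 2 vertices remain (1, 6). Sequence = [3 6 6 1]

Answer: 3 6 6 1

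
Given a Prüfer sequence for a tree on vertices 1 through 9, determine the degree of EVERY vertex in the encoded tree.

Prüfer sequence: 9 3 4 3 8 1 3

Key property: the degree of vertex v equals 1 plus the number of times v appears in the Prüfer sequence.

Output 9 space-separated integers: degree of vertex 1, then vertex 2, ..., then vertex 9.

Answer: 2 1 4 2 1 1 1 2 2

Derivation:
p_1 = 9: count[9] becomes 1
p_2 = 3: count[3] becomes 1
p_3 = 4: count[4] becomes 1
p_4 = 3: count[3] becomes 2
p_5 = 8: count[8] becomes 1
p_6 = 1: count[1] becomes 1
p_7 = 3: count[3] becomes 3
Degrees (1 + count): deg[1]=1+1=2, deg[2]=1+0=1, deg[3]=1+3=4, deg[4]=1+1=2, deg[5]=1+0=1, deg[6]=1+0=1, deg[7]=1+0=1, deg[8]=1+1=2, deg[9]=1+1=2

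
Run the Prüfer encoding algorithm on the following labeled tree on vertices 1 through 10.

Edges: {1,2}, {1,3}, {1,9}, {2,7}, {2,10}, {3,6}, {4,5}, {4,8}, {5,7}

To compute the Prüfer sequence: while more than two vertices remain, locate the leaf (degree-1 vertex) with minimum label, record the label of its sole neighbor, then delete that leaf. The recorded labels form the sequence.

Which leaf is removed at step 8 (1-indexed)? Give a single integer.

Answer: 1

Derivation:
Step 1: current leaves = {6,8,9,10}. Remove leaf 6 (neighbor: 3).
Step 2: current leaves = {3,8,9,10}. Remove leaf 3 (neighbor: 1).
Step 3: current leaves = {8,9,10}. Remove leaf 8 (neighbor: 4).
Step 4: current leaves = {4,9,10}. Remove leaf 4 (neighbor: 5).
Step 5: current leaves = {5,9,10}. Remove leaf 5 (neighbor: 7).
Step 6: current leaves = {7,9,10}. Remove leaf 7 (neighbor: 2).
Step 7: current leaves = {9,10}. Remove leaf 9 (neighbor: 1).
Step 8: current leaves = {1,10}. Remove leaf 1 (neighbor: 2).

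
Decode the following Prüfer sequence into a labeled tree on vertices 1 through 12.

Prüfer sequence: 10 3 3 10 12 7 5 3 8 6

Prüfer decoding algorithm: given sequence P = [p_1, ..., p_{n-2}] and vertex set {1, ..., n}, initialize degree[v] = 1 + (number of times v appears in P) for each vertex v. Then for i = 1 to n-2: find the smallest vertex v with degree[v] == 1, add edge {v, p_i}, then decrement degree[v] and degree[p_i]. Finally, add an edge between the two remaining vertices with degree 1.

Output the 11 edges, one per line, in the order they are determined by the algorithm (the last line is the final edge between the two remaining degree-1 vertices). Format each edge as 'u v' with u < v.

Initial degrees: {1:1, 2:1, 3:4, 4:1, 5:2, 6:2, 7:2, 8:2, 9:1, 10:3, 11:1, 12:2}
Step 1: smallest deg-1 vertex = 1, p_1 = 10. Add edge {1,10}. Now deg[1]=0, deg[10]=2.
Step 2: smallest deg-1 vertex = 2, p_2 = 3. Add edge {2,3}. Now deg[2]=0, deg[3]=3.
Step 3: smallest deg-1 vertex = 4, p_3 = 3. Add edge {3,4}. Now deg[4]=0, deg[3]=2.
Step 4: smallest deg-1 vertex = 9, p_4 = 10. Add edge {9,10}. Now deg[9]=0, deg[10]=1.
Step 5: smallest deg-1 vertex = 10, p_5 = 12. Add edge {10,12}. Now deg[10]=0, deg[12]=1.
Step 6: smallest deg-1 vertex = 11, p_6 = 7. Add edge {7,11}. Now deg[11]=0, deg[7]=1.
Step 7: smallest deg-1 vertex = 7, p_7 = 5. Add edge {5,7}. Now deg[7]=0, deg[5]=1.
Step 8: smallest deg-1 vertex = 5, p_8 = 3. Add edge {3,5}. Now deg[5]=0, deg[3]=1.
Step 9: smallest deg-1 vertex = 3, p_9 = 8. Add edge {3,8}. Now deg[3]=0, deg[8]=1.
Step 10: smallest deg-1 vertex = 8, p_10 = 6. Add edge {6,8}. Now deg[8]=0, deg[6]=1.
Final: two remaining deg-1 vertices are 6, 12. Add edge {6,12}.

Answer: 1 10
2 3
3 4
9 10
10 12
7 11
5 7
3 5
3 8
6 8
6 12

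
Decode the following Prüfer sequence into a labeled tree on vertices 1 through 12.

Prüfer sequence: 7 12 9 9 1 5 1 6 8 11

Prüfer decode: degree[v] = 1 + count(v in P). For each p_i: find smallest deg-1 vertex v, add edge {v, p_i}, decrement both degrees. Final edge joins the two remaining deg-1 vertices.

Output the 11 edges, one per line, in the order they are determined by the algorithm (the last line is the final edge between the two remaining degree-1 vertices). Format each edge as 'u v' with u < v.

Answer: 2 7
3 12
4 9
7 9
1 9
5 10
1 5
1 6
6 8
8 11
11 12

Derivation:
Initial degrees: {1:3, 2:1, 3:1, 4:1, 5:2, 6:2, 7:2, 8:2, 9:3, 10:1, 11:2, 12:2}
Step 1: smallest deg-1 vertex = 2, p_1 = 7. Add edge {2,7}. Now deg[2]=0, deg[7]=1.
Step 2: smallest deg-1 vertex = 3, p_2 = 12. Add edge {3,12}. Now deg[3]=0, deg[12]=1.
Step 3: smallest deg-1 vertex = 4, p_3 = 9. Add edge {4,9}. Now deg[4]=0, deg[9]=2.
Step 4: smallest deg-1 vertex = 7, p_4 = 9. Add edge {7,9}. Now deg[7]=0, deg[9]=1.
Step 5: smallest deg-1 vertex = 9, p_5 = 1. Add edge {1,9}. Now deg[9]=0, deg[1]=2.
Step 6: smallest deg-1 vertex = 10, p_6 = 5. Add edge {5,10}. Now deg[10]=0, deg[5]=1.
Step 7: smallest deg-1 vertex = 5, p_7 = 1. Add edge {1,5}. Now deg[5]=0, deg[1]=1.
Step 8: smallest deg-1 vertex = 1, p_8 = 6. Add edge {1,6}. Now deg[1]=0, deg[6]=1.
Step 9: smallest deg-1 vertex = 6, p_9 = 8. Add edge {6,8}. Now deg[6]=0, deg[8]=1.
Step 10: smallest deg-1 vertex = 8, p_10 = 11. Add edge {8,11}. Now deg[8]=0, deg[11]=1.
Final: two remaining deg-1 vertices are 11, 12. Add edge {11,12}.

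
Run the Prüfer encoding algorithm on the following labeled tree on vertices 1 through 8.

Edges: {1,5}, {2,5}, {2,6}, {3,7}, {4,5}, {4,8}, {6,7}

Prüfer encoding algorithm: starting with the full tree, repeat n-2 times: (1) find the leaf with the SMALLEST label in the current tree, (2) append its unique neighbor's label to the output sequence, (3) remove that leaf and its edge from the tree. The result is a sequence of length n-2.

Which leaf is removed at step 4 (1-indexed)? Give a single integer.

Answer: 6

Derivation:
Step 1: current leaves = {1,3,8}. Remove leaf 1 (neighbor: 5).
Step 2: current leaves = {3,8}. Remove leaf 3 (neighbor: 7).
Step 3: current leaves = {7,8}. Remove leaf 7 (neighbor: 6).
Step 4: current leaves = {6,8}. Remove leaf 6 (neighbor: 2).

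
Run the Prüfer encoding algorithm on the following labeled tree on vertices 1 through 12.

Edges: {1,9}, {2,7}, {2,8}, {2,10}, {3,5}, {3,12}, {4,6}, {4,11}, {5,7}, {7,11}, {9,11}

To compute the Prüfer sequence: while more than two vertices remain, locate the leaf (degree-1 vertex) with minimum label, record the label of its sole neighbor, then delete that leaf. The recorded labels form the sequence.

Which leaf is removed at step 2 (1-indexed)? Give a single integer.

Step 1: current leaves = {1,6,8,10,12}. Remove leaf 1 (neighbor: 9).
Step 2: current leaves = {6,8,9,10,12}. Remove leaf 6 (neighbor: 4).

Answer: 6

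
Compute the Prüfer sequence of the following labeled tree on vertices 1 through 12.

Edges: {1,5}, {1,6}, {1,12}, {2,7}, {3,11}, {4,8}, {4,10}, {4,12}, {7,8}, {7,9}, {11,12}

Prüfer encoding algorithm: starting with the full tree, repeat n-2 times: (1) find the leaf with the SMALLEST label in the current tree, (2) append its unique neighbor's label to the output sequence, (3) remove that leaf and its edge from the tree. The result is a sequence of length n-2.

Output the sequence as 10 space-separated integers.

Answer: 7 11 1 1 12 7 8 4 4 12

Derivation:
Step 1: leaves = {2,3,5,6,9,10}. Remove smallest leaf 2, emit neighbor 7.
Step 2: leaves = {3,5,6,9,10}. Remove smallest leaf 3, emit neighbor 11.
Step 3: leaves = {5,6,9,10,11}. Remove smallest leaf 5, emit neighbor 1.
Step 4: leaves = {6,9,10,11}. Remove smallest leaf 6, emit neighbor 1.
Step 5: leaves = {1,9,10,11}. Remove smallest leaf 1, emit neighbor 12.
Step 6: leaves = {9,10,11}. Remove smallest leaf 9, emit neighbor 7.
Step 7: leaves = {7,10,11}. Remove smallest leaf 7, emit neighbor 8.
Step 8: leaves = {8,10,11}. Remove smallest leaf 8, emit neighbor 4.
Step 9: leaves = {10,11}. Remove smallest leaf 10, emit neighbor 4.
Step 10: leaves = {4,11}. Remove smallest leaf 4, emit neighbor 12.
Done: 2 vertices remain (11, 12). Sequence = [7 11 1 1 12 7 8 4 4 12]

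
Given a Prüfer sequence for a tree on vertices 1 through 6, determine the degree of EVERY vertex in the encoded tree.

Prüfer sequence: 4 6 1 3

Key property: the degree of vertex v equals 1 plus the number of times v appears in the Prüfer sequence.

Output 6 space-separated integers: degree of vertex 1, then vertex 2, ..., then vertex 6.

Answer: 2 1 2 2 1 2

Derivation:
p_1 = 4: count[4] becomes 1
p_2 = 6: count[6] becomes 1
p_3 = 1: count[1] becomes 1
p_4 = 3: count[3] becomes 1
Degrees (1 + count): deg[1]=1+1=2, deg[2]=1+0=1, deg[3]=1+1=2, deg[4]=1+1=2, deg[5]=1+0=1, deg[6]=1+1=2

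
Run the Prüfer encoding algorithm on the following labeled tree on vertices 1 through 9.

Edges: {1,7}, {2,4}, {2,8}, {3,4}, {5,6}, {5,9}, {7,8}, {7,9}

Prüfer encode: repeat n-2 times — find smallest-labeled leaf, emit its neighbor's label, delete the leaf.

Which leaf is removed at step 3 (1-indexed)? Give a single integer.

Answer: 4

Derivation:
Step 1: current leaves = {1,3,6}. Remove leaf 1 (neighbor: 7).
Step 2: current leaves = {3,6}. Remove leaf 3 (neighbor: 4).
Step 3: current leaves = {4,6}. Remove leaf 4 (neighbor: 2).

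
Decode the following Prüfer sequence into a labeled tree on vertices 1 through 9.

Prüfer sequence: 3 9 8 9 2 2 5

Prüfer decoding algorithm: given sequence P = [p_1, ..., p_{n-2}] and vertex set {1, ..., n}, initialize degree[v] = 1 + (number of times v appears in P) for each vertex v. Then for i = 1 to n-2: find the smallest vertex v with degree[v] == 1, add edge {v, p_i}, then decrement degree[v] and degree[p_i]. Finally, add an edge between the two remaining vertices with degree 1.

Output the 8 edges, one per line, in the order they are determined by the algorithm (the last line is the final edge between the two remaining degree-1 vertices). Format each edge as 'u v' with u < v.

Initial degrees: {1:1, 2:3, 3:2, 4:1, 5:2, 6:1, 7:1, 8:2, 9:3}
Step 1: smallest deg-1 vertex = 1, p_1 = 3. Add edge {1,3}. Now deg[1]=0, deg[3]=1.
Step 2: smallest deg-1 vertex = 3, p_2 = 9. Add edge {3,9}. Now deg[3]=0, deg[9]=2.
Step 3: smallest deg-1 vertex = 4, p_3 = 8. Add edge {4,8}. Now deg[4]=0, deg[8]=1.
Step 4: smallest deg-1 vertex = 6, p_4 = 9. Add edge {6,9}. Now deg[6]=0, deg[9]=1.
Step 5: smallest deg-1 vertex = 7, p_5 = 2. Add edge {2,7}. Now deg[7]=0, deg[2]=2.
Step 6: smallest deg-1 vertex = 8, p_6 = 2. Add edge {2,8}. Now deg[8]=0, deg[2]=1.
Step 7: smallest deg-1 vertex = 2, p_7 = 5. Add edge {2,5}. Now deg[2]=0, deg[5]=1.
Final: two remaining deg-1 vertices are 5, 9. Add edge {5,9}.

Answer: 1 3
3 9
4 8
6 9
2 7
2 8
2 5
5 9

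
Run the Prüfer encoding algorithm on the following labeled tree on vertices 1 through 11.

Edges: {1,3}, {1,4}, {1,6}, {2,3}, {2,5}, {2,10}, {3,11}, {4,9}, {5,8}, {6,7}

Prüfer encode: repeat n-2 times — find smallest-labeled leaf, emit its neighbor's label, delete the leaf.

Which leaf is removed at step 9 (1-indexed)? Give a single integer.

Answer: 2

Derivation:
Step 1: current leaves = {7,8,9,10,11}. Remove leaf 7 (neighbor: 6).
Step 2: current leaves = {6,8,9,10,11}. Remove leaf 6 (neighbor: 1).
Step 3: current leaves = {8,9,10,11}. Remove leaf 8 (neighbor: 5).
Step 4: current leaves = {5,9,10,11}. Remove leaf 5 (neighbor: 2).
Step 5: current leaves = {9,10,11}. Remove leaf 9 (neighbor: 4).
Step 6: current leaves = {4,10,11}. Remove leaf 4 (neighbor: 1).
Step 7: current leaves = {1,10,11}. Remove leaf 1 (neighbor: 3).
Step 8: current leaves = {10,11}. Remove leaf 10 (neighbor: 2).
Step 9: current leaves = {2,11}. Remove leaf 2 (neighbor: 3).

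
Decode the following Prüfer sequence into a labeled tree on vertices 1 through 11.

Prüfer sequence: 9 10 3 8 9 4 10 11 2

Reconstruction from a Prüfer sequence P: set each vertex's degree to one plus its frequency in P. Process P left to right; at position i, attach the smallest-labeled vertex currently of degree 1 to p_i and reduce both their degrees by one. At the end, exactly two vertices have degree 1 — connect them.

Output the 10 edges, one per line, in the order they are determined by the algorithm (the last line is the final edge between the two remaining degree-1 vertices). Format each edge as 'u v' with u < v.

Answer: 1 9
5 10
3 6
3 8
7 9
4 8
4 10
9 11
2 10
2 11

Derivation:
Initial degrees: {1:1, 2:2, 3:2, 4:2, 5:1, 6:1, 7:1, 8:2, 9:3, 10:3, 11:2}
Step 1: smallest deg-1 vertex = 1, p_1 = 9. Add edge {1,9}. Now deg[1]=0, deg[9]=2.
Step 2: smallest deg-1 vertex = 5, p_2 = 10. Add edge {5,10}. Now deg[5]=0, deg[10]=2.
Step 3: smallest deg-1 vertex = 6, p_3 = 3. Add edge {3,6}. Now deg[6]=0, deg[3]=1.
Step 4: smallest deg-1 vertex = 3, p_4 = 8. Add edge {3,8}. Now deg[3]=0, deg[8]=1.
Step 5: smallest deg-1 vertex = 7, p_5 = 9. Add edge {7,9}. Now deg[7]=0, deg[9]=1.
Step 6: smallest deg-1 vertex = 8, p_6 = 4. Add edge {4,8}. Now deg[8]=0, deg[4]=1.
Step 7: smallest deg-1 vertex = 4, p_7 = 10. Add edge {4,10}. Now deg[4]=0, deg[10]=1.
Step 8: smallest deg-1 vertex = 9, p_8 = 11. Add edge {9,11}. Now deg[9]=0, deg[11]=1.
Step 9: smallest deg-1 vertex = 10, p_9 = 2. Add edge {2,10}. Now deg[10]=0, deg[2]=1.
Final: two remaining deg-1 vertices are 2, 11. Add edge {2,11}.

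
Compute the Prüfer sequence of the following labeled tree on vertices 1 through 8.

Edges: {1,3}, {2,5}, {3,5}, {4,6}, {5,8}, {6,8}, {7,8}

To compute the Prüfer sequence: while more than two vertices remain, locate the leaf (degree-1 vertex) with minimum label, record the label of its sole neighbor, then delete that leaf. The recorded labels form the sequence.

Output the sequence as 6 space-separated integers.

Answer: 3 5 5 6 8 8

Derivation:
Step 1: leaves = {1,2,4,7}. Remove smallest leaf 1, emit neighbor 3.
Step 2: leaves = {2,3,4,7}. Remove smallest leaf 2, emit neighbor 5.
Step 3: leaves = {3,4,7}. Remove smallest leaf 3, emit neighbor 5.
Step 4: leaves = {4,5,7}. Remove smallest leaf 4, emit neighbor 6.
Step 5: leaves = {5,6,7}. Remove smallest leaf 5, emit neighbor 8.
Step 6: leaves = {6,7}. Remove smallest leaf 6, emit neighbor 8.
Done: 2 vertices remain (7, 8). Sequence = [3 5 5 6 8 8]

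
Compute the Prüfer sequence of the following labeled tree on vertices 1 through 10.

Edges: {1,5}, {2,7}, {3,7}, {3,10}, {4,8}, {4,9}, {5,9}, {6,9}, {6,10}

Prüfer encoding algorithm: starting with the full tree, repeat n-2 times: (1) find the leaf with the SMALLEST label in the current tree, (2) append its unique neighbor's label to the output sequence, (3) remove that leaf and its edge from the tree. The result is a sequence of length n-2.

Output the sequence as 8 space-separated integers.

Answer: 5 7 9 3 10 4 9 6

Derivation:
Step 1: leaves = {1,2,8}. Remove smallest leaf 1, emit neighbor 5.
Step 2: leaves = {2,5,8}. Remove smallest leaf 2, emit neighbor 7.
Step 3: leaves = {5,7,8}. Remove smallest leaf 5, emit neighbor 9.
Step 4: leaves = {7,8}. Remove smallest leaf 7, emit neighbor 3.
Step 5: leaves = {3,8}. Remove smallest leaf 3, emit neighbor 10.
Step 6: leaves = {8,10}. Remove smallest leaf 8, emit neighbor 4.
Step 7: leaves = {4,10}. Remove smallest leaf 4, emit neighbor 9.
Step 8: leaves = {9,10}. Remove smallest leaf 9, emit neighbor 6.
Done: 2 vertices remain (6, 10). Sequence = [5 7 9 3 10 4 9 6]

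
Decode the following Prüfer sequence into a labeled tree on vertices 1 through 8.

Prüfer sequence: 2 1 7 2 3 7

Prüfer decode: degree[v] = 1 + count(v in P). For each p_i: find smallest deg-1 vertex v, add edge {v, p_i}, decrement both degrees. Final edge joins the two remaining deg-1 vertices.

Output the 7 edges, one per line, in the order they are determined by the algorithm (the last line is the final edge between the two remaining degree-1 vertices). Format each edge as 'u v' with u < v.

Answer: 2 4
1 5
1 7
2 6
2 3
3 7
7 8

Derivation:
Initial degrees: {1:2, 2:3, 3:2, 4:1, 5:1, 6:1, 7:3, 8:1}
Step 1: smallest deg-1 vertex = 4, p_1 = 2. Add edge {2,4}. Now deg[4]=0, deg[2]=2.
Step 2: smallest deg-1 vertex = 5, p_2 = 1. Add edge {1,5}. Now deg[5]=0, deg[1]=1.
Step 3: smallest deg-1 vertex = 1, p_3 = 7. Add edge {1,7}. Now deg[1]=0, deg[7]=2.
Step 4: smallest deg-1 vertex = 6, p_4 = 2. Add edge {2,6}. Now deg[6]=0, deg[2]=1.
Step 5: smallest deg-1 vertex = 2, p_5 = 3. Add edge {2,3}. Now deg[2]=0, deg[3]=1.
Step 6: smallest deg-1 vertex = 3, p_6 = 7. Add edge {3,7}. Now deg[3]=0, deg[7]=1.
Final: two remaining deg-1 vertices are 7, 8. Add edge {7,8}.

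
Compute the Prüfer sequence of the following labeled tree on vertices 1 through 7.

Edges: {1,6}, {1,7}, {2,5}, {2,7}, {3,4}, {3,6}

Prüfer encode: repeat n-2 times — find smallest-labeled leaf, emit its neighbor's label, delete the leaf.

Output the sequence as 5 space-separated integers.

Step 1: leaves = {4,5}. Remove smallest leaf 4, emit neighbor 3.
Step 2: leaves = {3,5}. Remove smallest leaf 3, emit neighbor 6.
Step 3: leaves = {5,6}. Remove smallest leaf 5, emit neighbor 2.
Step 4: leaves = {2,6}. Remove smallest leaf 2, emit neighbor 7.
Step 5: leaves = {6,7}. Remove smallest leaf 6, emit neighbor 1.
Done: 2 vertices remain (1, 7). Sequence = [3 6 2 7 1]

Answer: 3 6 2 7 1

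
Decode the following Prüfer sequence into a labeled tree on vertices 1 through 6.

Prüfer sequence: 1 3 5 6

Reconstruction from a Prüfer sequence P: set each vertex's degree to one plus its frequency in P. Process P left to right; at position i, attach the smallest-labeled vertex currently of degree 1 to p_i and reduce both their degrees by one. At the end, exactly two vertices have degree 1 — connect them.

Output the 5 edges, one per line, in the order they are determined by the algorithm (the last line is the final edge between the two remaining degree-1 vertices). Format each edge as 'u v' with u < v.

Initial degrees: {1:2, 2:1, 3:2, 4:1, 5:2, 6:2}
Step 1: smallest deg-1 vertex = 2, p_1 = 1. Add edge {1,2}. Now deg[2]=0, deg[1]=1.
Step 2: smallest deg-1 vertex = 1, p_2 = 3. Add edge {1,3}. Now deg[1]=0, deg[3]=1.
Step 3: smallest deg-1 vertex = 3, p_3 = 5. Add edge {3,5}. Now deg[3]=0, deg[5]=1.
Step 4: smallest deg-1 vertex = 4, p_4 = 6. Add edge {4,6}. Now deg[4]=0, deg[6]=1.
Final: two remaining deg-1 vertices are 5, 6. Add edge {5,6}.

Answer: 1 2
1 3
3 5
4 6
5 6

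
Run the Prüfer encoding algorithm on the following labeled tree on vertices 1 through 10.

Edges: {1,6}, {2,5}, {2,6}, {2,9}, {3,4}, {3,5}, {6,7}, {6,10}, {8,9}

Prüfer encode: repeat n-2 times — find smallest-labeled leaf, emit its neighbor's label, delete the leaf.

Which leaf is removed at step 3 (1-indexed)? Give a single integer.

Step 1: current leaves = {1,4,7,8,10}. Remove leaf 1 (neighbor: 6).
Step 2: current leaves = {4,7,8,10}. Remove leaf 4 (neighbor: 3).
Step 3: current leaves = {3,7,8,10}. Remove leaf 3 (neighbor: 5).

Answer: 3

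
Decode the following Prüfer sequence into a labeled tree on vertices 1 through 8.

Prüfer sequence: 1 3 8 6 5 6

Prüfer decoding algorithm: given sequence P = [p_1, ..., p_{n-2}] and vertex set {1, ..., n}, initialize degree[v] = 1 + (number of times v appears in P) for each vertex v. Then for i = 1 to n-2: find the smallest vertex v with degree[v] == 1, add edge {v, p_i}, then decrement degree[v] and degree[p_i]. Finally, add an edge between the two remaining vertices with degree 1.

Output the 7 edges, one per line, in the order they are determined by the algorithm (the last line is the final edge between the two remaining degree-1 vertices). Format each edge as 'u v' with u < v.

Answer: 1 2
1 3
3 8
4 6
5 7
5 6
6 8

Derivation:
Initial degrees: {1:2, 2:1, 3:2, 4:1, 5:2, 6:3, 7:1, 8:2}
Step 1: smallest deg-1 vertex = 2, p_1 = 1. Add edge {1,2}. Now deg[2]=0, deg[1]=1.
Step 2: smallest deg-1 vertex = 1, p_2 = 3. Add edge {1,3}. Now deg[1]=0, deg[3]=1.
Step 3: smallest deg-1 vertex = 3, p_3 = 8. Add edge {3,8}. Now deg[3]=0, deg[8]=1.
Step 4: smallest deg-1 vertex = 4, p_4 = 6. Add edge {4,6}. Now deg[4]=0, deg[6]=2.
Step 5: smallest deg-1 vertex = 7, p_5 = 5. Add edge {5,7}. Now deg[7]=0, deg[5]=1.
Step 6: smallest deg-1 vertex = 5, p_6 = 6. Add edge {5,6}. Now deg[5]=0, deg[6]=1.
Final: two remaining deg-1 vertices are 6, 8. Add edge {6,8}.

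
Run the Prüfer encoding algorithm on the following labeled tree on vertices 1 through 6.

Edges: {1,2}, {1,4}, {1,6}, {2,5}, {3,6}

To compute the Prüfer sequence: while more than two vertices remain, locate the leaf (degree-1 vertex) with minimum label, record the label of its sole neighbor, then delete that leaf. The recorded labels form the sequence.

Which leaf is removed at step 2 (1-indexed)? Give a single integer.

Answer: 4

Derivation:
Step 1: current leaves = {3,4,5}. Remove leaf 3 (neighbor: 6).
Step 2: current leaves = {4,5,6}. Remove leaf 4 (neighbor: 1).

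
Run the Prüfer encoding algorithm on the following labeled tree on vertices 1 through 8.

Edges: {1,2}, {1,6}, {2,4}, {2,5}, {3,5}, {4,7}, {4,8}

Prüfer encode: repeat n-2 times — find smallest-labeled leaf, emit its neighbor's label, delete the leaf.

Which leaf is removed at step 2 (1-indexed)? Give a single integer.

Step 1: current leaves = {3,6,7,8}. Remove leaf 3 (neighbor: 5).
Step 2: current leaves = {5,6,7,8}. Remove leaf 5 (neighbor: 2).

Answer: 5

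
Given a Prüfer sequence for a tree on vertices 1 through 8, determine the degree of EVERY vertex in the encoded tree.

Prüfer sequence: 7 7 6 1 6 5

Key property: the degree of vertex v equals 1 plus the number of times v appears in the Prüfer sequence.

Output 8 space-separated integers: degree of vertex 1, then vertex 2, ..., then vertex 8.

p_1 = 7: count[7] becomes 1
p_2 = 7: count[7] becomes 2
p_3 = 6: count[6] becomes 1
p_4 = 1: count[1] becomes 1
p_5 = 6: count[6] becomes 2
p_6 = 5: count[5] becomes 1
Degrees (1 + count): deg[1]=1+1=2, deg[2]=1+0=1, deg[3]=1+0=1, deg[4]=1+0=1, deg[5]=1+1=2, deg[6]=1+2=3, deg[7]=1+2=3, deg[8]=1+0=1

Answer: 2 1 1 1 2 3 3 1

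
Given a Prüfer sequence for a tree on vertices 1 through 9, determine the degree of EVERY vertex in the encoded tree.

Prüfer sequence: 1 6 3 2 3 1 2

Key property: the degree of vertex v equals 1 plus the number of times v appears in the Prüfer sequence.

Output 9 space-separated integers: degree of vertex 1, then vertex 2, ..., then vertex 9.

p_1 = 1: count[1] becomes 1
p_2 = 6: count[6] becomes 1
p_3 = 3: count[3] becomes 1
p_4 = 2: count[2] becomes 1
p_5 = 3: count[3] becomes 2
p_6 = 1: count[1] becomes 2
p_7 = 2: count[2] becomes 2
Degrees (1 + count): deg[1]=1+2=3, deg[2]=1+2=3, deg[3]=1+2=3, deg[4]=1+0=1, deg[5]=1+0=1, deg[6]=1+1=2, deg[7]=1+0=1, deg[8]=1+0=1, deg[9]=1+0=1

Answer: 3 3 3 1 1 2 1 1 1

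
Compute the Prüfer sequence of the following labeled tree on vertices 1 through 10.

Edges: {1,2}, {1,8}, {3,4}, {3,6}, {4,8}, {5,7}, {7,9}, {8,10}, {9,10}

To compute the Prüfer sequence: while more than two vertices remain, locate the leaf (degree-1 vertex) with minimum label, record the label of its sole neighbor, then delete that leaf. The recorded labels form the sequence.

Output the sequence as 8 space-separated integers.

Answer: 1 8 7 3 4 8 9 10

Derivation:
Step 1: leaves = {2,5,6}. Remove smallest leaf 2, emit neighbor 1.
Step 2: leaves = {1,5,6}. Remove smallest leaf 1, emit neighbor 8.
Step 3: leaves = {5,6}. Remove smallest leaf 5, emit neighbor 7.
Step 4: leaves = {6,7}. Remove smallest leaf 6, emit neighbor 3.
Step 5: leaves = {3,7}. Remove smallest leaf 3, emit neighbor 4.
Step 6: leaves = {4,7}. Remove smallest leaf 4, emit neighbor 8.
Step 7: leaves = {7,8}. Remove smallest leaf 7, emit neighbor 9.
Step 8: leaves = {8,9}. Remove smallest leaf 8, emit neighbor 10.
Done: 2 vertices remain (9, 10). Sequence = [1 8 7 3 4 8 9 10]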